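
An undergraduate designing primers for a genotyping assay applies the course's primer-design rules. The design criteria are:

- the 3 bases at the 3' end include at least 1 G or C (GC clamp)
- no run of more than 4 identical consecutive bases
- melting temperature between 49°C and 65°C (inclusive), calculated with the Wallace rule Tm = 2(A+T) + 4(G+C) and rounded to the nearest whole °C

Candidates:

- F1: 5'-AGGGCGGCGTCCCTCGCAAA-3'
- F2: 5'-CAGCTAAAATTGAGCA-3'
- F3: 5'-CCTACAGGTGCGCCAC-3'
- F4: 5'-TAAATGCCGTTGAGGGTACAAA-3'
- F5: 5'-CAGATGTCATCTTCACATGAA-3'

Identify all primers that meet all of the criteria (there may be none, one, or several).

F3 and F5.

F1 (20 nt, A=4 T=2 G=7 C=7): 3' end AAA has 0 G/C, need ≥1 ✗; longest run = 3 ✓; Tm = 2·6 + 4·14 = 68°C, outside 49–65°C ✗ — fails.
F2 (16 nt, A=7 T=3 G=3 C=3): 3' end GCA has 2 G/C ✓; longest run = 4 ✓; Tm = 2·10 + 4·6 = 44°C, outside 49–65°C ✗ — fails.
F3 (16 nt, A=3 T=2 G=4 C=7): 3' end CAC has 2 G/C ✓; longest run = 2 ✓; Tm = 2·5 + 4·11 = 54°C ✓ — passes.
F4 (22 nt, A=8 T=5 G=6 C=3): 3' end AAA has 0 G/C, need ≥1 ✗; longest run = 3 ✓; Tm = 2·13 + 4·9 = 62°C ✓ — fails.
F5 (21 nt, A=7 T=6 G=3 C=5): 3' end GAA has 1 G/C ✓; longest run = 2 ✓; Tm = 2·13 + 4·8 = 58°C ✓ — passes.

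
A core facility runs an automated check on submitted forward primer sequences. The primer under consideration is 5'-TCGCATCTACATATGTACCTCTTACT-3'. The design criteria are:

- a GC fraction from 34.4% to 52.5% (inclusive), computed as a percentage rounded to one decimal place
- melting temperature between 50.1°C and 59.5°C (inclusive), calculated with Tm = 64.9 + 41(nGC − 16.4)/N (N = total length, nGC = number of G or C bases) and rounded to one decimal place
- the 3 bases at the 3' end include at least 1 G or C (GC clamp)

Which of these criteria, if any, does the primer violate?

Meets all criteria.

Base counts: A=6, T=10, G=2, C=8 (length 26).
GC content: GC 10/26 = 38.5% ✓
Tm: Tm = 64.9 + 41·(10 − 16.4)/26 = 54.8°C ✓
GC clamp: 3' end ACT has 1 G/C ✓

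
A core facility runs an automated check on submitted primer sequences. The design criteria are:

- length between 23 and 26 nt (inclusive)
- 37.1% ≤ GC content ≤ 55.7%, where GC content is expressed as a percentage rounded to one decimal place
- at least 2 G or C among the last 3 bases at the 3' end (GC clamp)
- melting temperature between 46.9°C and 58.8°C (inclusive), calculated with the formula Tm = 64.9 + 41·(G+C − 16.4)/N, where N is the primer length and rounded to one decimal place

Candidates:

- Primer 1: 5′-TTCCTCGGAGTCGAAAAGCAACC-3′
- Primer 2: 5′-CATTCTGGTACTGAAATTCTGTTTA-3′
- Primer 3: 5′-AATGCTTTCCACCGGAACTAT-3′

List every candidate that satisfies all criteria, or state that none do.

Primer 1 (23 nt, A=7 T=4 G=5 C=7): length 23 ✓; GC 12/23 = 52.2% ✓; 3' end ACC has 2 G/C ✓; Tm = 64.9 + 41·(12 − 16.4)/23 = 57.1°C ✓ — passes.
Primer 2 (25 nt, A=6 T=11 G=4 C=4): length 25 ✓; GC 8/25 = 32.0%, outside 37.1–55.7% ✗; 3' end TTA has 0 G/C, need ≥2 ✗; Tm = 64.9 + 41·(8 − 16.4)/25 = 51.1°C ✓ — fails.
Primer 3 (21 nt, A=6 T=6 G=3 C=6): length 21, outside 23–26 ✗; GC 9/21 = 42.9% ✓; 3' end TAT has 0 G/C, need ≥2 ✗; Tm = 64.9 + 41·(9 − 16.4)/21 = 50.5°C ✓ — fails.

Primer 1 only.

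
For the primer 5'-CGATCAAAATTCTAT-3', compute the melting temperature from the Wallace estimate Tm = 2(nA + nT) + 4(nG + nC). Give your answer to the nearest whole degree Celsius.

Base counts: A=6, T=5, G=1, C=3 (length 15).
Tm = 2·(6+5) + 4·(1+3) = 2·11 + 4·4 = 22 + 16 = 38°C.

38°C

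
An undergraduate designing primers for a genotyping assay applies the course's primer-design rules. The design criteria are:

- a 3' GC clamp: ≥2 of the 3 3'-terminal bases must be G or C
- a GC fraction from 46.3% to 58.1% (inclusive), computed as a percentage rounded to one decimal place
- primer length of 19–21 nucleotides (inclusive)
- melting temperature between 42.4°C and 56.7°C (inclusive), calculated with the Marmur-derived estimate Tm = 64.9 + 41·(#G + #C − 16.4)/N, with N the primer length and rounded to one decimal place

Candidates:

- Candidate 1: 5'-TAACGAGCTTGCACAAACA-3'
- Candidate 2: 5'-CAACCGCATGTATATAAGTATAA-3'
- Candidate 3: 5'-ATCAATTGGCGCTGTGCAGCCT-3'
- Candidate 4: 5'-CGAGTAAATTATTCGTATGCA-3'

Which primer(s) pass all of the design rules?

None of the candidates satisfy all criteria.

Candidate 1 (19 nt, A=8 T=3 G=3 C=5): 3' end ACA has 1 G/C, need ≥2 ✗; GC 8/19 = 42.1%, outside 46.3–58.1% ✗; length 19 ✓; Tm = 64.9 + 41·(8 − 16.4)/19 = 46.8°C ✓ — fails.
Candidate 2 (23 nt, A=10 T=6 G=3 C=4): 3' end TAA has 0 G/C, need ≥2 ✗; GC 7/23 = 30.4%, outside 46.3–58.1% ✗; length 23, outside 19–21 ✗; Tm = 64.9 + 41·(7 − 16.4)/23 = 48.1°C ✓ — fails.
Candidate 3 (22 nt, A=4 T=6 G=6 C=6): 3' end CCT has 2 G/C ✓; GC 12/22 = 54.5% ✓; length 22, outside 19–21 ✗; Tm = 64.9 + 41·(12 − 16.4)/22 = 56.7°C ✓ — fails.
Candidate 4 (21 nt, A=7 T=7 G=4 C=3): 3' end GCA has 2 G/C ✓; GC 7/21 = 33.3%, outside 46.3–58.1% ✗; length 21 ✓; Tm = 64.9 + 41·(7 − 16.4)/21 = 46.5°C ✓ — fails.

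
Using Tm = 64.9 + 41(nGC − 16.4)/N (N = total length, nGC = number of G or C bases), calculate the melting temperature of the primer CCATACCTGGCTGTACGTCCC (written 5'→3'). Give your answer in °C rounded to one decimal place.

Base counts: A=3, T=5, G=4, C=9; G+C = 13, N = 21.
Tm = 64.9 + 41·(13 − 16.4)/21 = 64.9 + -139.40/21 = 58.3°C.

58.3°C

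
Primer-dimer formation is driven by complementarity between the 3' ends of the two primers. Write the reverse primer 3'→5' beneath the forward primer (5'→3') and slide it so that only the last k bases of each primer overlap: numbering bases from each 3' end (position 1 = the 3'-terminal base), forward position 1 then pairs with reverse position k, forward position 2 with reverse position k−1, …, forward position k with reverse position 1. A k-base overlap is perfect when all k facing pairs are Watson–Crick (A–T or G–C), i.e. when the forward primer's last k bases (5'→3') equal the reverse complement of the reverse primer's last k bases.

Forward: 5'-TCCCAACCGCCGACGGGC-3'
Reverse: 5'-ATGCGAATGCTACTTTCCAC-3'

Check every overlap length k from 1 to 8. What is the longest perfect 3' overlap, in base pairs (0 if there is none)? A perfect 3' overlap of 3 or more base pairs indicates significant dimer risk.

Last 8 bases (5'→3') — forward …CGACGGGC, reverse …CTTTCCAC.
Reverse complement of the reverse primer's last 8 bases: GTGGAAAG; its first k bases are the reverse complement of the reverse primer's last k bases, so a perfect k-base overlap needs the forward primer's last k bases to equal them.
Comparing (forward last k vs required): k=1: C vs G ✗; k=2: GC vs GT ✗; k=3: GGC vs GTG ✗; k=4: GGGC vs GTGG ✗; k=5: CGGGC vs GTGGA ✗; k=6: ACGGGC vs GTGGAA ✗; k=7: GACGGGC vs GTGGAAA ✗; k=8: CGACGGGC vs GTGGAAAG ✗.
No overlap length from 1 to 8 is perfect, so the longest perfect 3' overlap is 0.

Longest perfect overlap: 0 complementary base pairs; below the dimer-risk threshold (threshold 3).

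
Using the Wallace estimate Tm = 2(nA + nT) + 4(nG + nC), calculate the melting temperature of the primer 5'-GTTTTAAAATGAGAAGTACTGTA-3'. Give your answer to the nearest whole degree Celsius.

Base counts: A=9, T=8, G=5, C=1 (length 23).
Tm = 2·(9+8) + 4·(5+1) = 2·17 + 4·6 = 34 + 24 = 58°C.

58°C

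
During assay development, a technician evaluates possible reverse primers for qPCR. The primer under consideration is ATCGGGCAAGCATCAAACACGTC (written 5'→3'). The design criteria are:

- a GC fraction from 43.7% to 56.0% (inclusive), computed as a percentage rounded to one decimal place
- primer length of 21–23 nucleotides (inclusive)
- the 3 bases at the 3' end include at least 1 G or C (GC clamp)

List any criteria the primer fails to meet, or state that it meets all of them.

Meets all criteria.

Base counts: A=8, T=3, G=5, C=7 (length 23).
GC content: GC 12/23 = 52.2% ✓
length: length 23 ✓
GC clamp: 3' end GTC has 2 G/C ✓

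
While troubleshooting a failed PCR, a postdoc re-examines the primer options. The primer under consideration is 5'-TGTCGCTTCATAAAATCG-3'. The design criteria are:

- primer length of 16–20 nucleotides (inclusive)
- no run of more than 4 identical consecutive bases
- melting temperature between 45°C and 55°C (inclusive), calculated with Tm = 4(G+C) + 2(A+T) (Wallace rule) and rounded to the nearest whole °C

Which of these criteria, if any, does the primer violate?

Base counts: A=5, T=6, G=3, C=4 (length 18).
length: length 18 ✓
homopolymer run: longest run = 4 ✓
Tm: Tm = 2·11 + 4·7 = 50°C ✓

Meets all criteria.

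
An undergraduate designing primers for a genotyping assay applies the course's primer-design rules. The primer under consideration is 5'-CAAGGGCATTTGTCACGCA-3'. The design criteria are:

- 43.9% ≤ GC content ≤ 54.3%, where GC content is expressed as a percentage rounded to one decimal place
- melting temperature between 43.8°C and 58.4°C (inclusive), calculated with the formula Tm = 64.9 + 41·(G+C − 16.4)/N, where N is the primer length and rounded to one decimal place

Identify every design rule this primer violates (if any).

Base counts: A=5, T=4, G=5, C=5 (length 19).
GC content: GC 10/19 = 52.6% ✓
Tm: Tm = 64.9 + 41·(10 − 16.4)/19 = 51.1°C ✓

Meets all criteria.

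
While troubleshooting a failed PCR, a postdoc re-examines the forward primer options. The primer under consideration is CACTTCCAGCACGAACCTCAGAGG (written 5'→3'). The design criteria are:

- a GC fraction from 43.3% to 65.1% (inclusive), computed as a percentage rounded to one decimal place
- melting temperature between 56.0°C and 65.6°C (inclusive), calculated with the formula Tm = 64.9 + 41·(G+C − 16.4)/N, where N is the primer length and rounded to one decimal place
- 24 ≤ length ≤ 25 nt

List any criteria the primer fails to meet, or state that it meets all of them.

Meets all criteria.

Base counts: A=7, T=3, G=5, C=9 (length 24).
GC content: GC 14/24 = 58.3% ✓
Tm: Tm = 64.9 + 41·(14 − 16.4)/24 = 60.8°C ✓
length: length 24 ✓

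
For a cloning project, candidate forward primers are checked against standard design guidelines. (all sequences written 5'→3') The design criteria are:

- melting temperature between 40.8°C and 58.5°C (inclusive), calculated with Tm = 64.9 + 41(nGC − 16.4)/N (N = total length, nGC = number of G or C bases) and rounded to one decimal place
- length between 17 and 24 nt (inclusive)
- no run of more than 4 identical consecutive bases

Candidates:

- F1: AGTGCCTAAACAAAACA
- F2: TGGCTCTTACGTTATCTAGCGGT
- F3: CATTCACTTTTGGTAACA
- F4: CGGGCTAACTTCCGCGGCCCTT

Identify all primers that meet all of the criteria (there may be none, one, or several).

F2 and F3.

F1 (17 nt, A=9 T=2 G=2 C=4): Tm = 64.9 + 41·(6 − 16.4)/17 = 39.8°C, outside 40.8–58.5°C ✗; length 17 ✓; longest run = 4 ✓ — fails.
F2 (23 nt, A=3 T=9 G=6 C=5): Tm = 64.9 + 41·(11 − 16.4)/23 = 55.3°C ✓; length 23 ✓; longest run = 2 ✓ — passes.
F3 (18 nt, A=5 T=7 G=2 C=4): Tm = 64.9 + 41·(6 − 16.4)/18 = 41.2°C ✓; length 18 ✓; longest run = 4 ✓ — passes.
F4 (22 nt, A=2 T=5 G=6 C=9): Tm = 64.9 + 41·(15 − 16.4)/22 = 62.3°C, outside 40.8–58.5°C ✗; length 22 ✓; longest run = 3 ✓ — fails.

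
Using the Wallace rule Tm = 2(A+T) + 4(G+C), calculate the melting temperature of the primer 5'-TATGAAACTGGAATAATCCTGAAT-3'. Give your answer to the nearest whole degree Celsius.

62°C

Base counts: A=10, T=7, G=4, C=3 (length 24).
Tm = 2·(10+7) + 4·(4+3) = 2·17 + 4·7 = 34 + 28 = 62°C.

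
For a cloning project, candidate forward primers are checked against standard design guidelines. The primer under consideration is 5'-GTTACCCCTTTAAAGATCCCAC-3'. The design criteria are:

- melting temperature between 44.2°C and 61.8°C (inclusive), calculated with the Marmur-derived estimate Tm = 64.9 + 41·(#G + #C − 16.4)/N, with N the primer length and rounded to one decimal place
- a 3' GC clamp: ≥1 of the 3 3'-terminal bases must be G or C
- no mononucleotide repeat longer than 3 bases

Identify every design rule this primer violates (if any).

Fails: homopolymer run.

Base counts: A=6, T=6, G=2, C=8 (length 22).
Tm: Tm = 64.9 + 41·(10 − 16.4)/22 = 53.0°C ✓
GC clamp: 3' end CAC has 2 G/C ✓
homopolymer run: longest run = 4, exceeds 3 ✗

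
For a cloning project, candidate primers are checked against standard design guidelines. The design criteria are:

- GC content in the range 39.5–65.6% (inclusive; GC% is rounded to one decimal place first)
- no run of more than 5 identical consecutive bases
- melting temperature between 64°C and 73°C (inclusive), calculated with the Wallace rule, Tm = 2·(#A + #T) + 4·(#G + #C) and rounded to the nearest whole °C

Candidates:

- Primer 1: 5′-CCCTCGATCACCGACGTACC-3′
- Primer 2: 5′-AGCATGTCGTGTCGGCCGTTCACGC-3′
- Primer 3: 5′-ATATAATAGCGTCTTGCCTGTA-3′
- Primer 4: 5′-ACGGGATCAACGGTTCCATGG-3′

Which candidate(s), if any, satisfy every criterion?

Primer 1 (20 nt, A=4 T=3 G=3 C=10): GC 13/20 = 65.0% ✓; longest run = 3 ✓; Tm = 2·7 + 4·13 = 66°C ✓ — passes.
Primer 2 (25 nt, A=3 T=6 G=8 C=8): GC 16/25 = 64.0% ✓; longest run = 2 ✓; Tm = 2·9 + 4·16 = 82°C, outside 64–73°C ✗ — fails.
Primer 3 (22 nt, A=6 T=8 G=4 C=4): GC 8/22 = 36.4%, outside 39.5–65.6% ✗; longest run = 2 ✓; Tm = 2·14 + 4·8 = 60°C, outside 64–73°C ✗ — fails.
Primer 4 (21 nt, A=5 T=4 G=7 C=5): GC 12/21 = 57.1% ✓; longest run = 3 ✓; Tm = 2·9 + 4·12 = 66°C ✓ — passes.

Primer 1 and Primer 4.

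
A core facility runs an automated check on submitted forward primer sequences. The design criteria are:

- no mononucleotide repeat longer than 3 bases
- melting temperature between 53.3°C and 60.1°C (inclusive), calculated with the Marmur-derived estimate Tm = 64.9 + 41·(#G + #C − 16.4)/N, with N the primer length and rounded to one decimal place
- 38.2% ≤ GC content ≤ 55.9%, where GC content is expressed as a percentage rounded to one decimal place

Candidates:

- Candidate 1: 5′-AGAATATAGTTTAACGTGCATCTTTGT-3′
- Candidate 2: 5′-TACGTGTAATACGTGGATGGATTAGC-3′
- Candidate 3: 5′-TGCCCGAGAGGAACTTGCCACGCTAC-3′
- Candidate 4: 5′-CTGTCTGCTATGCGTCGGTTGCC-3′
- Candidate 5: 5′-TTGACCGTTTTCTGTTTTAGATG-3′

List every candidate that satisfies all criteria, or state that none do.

Candidate 1 (27 nt, A=8 T=11 G=5 C=3): longest run = 3 ✓; Tm = 64.9 + 41·(8 − 16.4)/27 = 52.1°C, outside 53.3–60.1°C ✗; GC 8/27 = 29.6%, outside 38.2–55.9% ✗ — fails.
Candidate 2 (26 nt, A=7 T=8 G=8 C=3): longest run = 2 ✓; Tm = 64.9 + 41·(11 − 16.4)/26 = 56.4°C ✓; GC 11/26 = 42.3% ✓ — passes.
Candidate 3 (26 nt, A=6 T=4 G=7 C=9): longest run = 3 ✓; Tm = 64.9 + 41·(16 − 16.4)/26 = 64.3°C, outside 53.3–60.1°C ✗; GC 16/26 = 61.5%, outside 38.2–55.9% ✗ — fails.
Candidate 4 (23 nt, A=1 T=8 G=7 C=7): longest run = 2 ✓; Tm = 64.9 + 41·(14 − 16.4)/23 = 60.6°C, outside 53.3–60.1°C ✗; GC 14/23 = 60.9%, outside 38.2–55.9% ✗ — fails.
Candidate 5 (23 nt, A=3 T=12 G=5 C=3): longest run = 4, exceeds 3 ✗; Tm = 64.9 + 41·(8 − 16.4)/23 = 49.9°C, outside 53.3–60.1°C ✗; GC 8/23 = 34.8%, outside 38.2–55.9% ✗ — fails.

Candidate 2 only.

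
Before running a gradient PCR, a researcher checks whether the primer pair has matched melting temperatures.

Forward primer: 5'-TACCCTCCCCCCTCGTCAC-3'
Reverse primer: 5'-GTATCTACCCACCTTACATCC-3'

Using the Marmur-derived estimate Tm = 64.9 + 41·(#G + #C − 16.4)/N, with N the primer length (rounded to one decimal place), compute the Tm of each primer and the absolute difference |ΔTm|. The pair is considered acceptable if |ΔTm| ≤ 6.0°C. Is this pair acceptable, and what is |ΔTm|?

|ΔTm| = 5.2°C; the pair is acceptable.

Forward: G+C = 13, N = 19 → Tm = 64.9 + 41·(13 − 16.4)/19 = 57.6°C.
Reverse: G+C = 10, N = 21 → Tm = 64.9 + 41·(10 − 16.4)/21 = 52.4°C.
|ΔTm| = |57.6 − 52.4| = 5.2°C, ≤ 6.0°C.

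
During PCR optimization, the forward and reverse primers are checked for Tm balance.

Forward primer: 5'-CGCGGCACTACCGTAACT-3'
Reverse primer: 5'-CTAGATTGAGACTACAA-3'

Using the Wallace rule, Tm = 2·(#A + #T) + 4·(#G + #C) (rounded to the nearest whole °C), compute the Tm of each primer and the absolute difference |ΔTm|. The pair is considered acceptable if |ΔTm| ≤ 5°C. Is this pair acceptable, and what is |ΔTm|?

|ΔTm| = 12°C; the pair is not acceptable.

Forward: A=4 T=3 G=4 C=7 → Tm = 2·7 + 4·11 = 58°C.
Reverse: A=7 T=4 G=3 C=3 → Tm = 2·11 + 4·6 = 46°C.
|ΔTm| = |58 − 46| = 12°C, > 5°C.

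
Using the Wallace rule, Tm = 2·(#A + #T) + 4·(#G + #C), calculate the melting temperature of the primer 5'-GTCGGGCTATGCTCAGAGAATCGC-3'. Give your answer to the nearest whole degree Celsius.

76°C

Base counts: A=5, T=5, G=8, C=6 (length 24).
Tm = 2·(5+5) + 4·(8+6) = 2·10 + 4·14 = 20 + 56 = 76°C.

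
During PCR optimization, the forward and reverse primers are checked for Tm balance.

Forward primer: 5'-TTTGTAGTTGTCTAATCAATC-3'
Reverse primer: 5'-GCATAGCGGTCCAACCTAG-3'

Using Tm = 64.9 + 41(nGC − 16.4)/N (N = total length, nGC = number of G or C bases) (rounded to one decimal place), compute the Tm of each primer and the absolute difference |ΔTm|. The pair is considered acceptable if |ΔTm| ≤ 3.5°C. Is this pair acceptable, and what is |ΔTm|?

Forward: G+C = 6, N = 21 → Tm = 64.9 + 41·(6 − 16.4)/21 = 44.6°C.
Reverse: G+C = 11, N = 19 → Tm = 64.9 + 41·(11 − 16.4)/19 = 53.2°C.
|ΔTm| = |44.6 − 53.2| = 8.6°C, > 3.5°C.

|ΔTm| = 8.6°C; the pair is not acceptable.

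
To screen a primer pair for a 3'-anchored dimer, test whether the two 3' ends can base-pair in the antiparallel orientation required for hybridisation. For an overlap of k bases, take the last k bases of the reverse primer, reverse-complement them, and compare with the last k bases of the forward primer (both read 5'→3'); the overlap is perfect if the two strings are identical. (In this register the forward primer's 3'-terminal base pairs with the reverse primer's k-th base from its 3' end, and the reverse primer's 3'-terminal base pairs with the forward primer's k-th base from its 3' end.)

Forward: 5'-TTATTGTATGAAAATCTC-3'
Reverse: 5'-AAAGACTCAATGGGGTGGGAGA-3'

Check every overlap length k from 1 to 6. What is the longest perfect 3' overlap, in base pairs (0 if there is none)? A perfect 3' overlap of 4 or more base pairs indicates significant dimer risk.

Longest perfect overlap: 4 complementary base pairs; significant dimer risk (threshold 4).

Last 6 bases (5'→3') — forward …AATCTC, reverse …GGGAGA.
Reverse complement of the reverse primer's last 6 bases: TCTCCC; its first k bases are the reverse complement of the reverse primer's last k bases, so a perfect k-base overlap needs the forward primer's last k bases to equal them.
Comparing (forward last k vs required): k=1: C vs T ✗; k=2: TC vs TC ✓; k=3: CTC vs TCT ✗; k=4: TCTC vs TCTC ✓; k=5: ATCTC vs TCTCC ✗; k=6: AATCTC vs TCTCCC ✗.
Perfect overlaps at k = 2, 4; the largest is 4.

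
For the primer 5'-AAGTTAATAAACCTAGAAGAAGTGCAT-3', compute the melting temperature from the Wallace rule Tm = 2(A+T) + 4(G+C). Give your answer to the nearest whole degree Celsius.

70°C

Base counts: A=13, T=6, G=5, C=3 (length 27).
Tm = 2·(13+6) + 4·(5+3) = 2·19 + 4·8 = 38 + 32 = 70°C.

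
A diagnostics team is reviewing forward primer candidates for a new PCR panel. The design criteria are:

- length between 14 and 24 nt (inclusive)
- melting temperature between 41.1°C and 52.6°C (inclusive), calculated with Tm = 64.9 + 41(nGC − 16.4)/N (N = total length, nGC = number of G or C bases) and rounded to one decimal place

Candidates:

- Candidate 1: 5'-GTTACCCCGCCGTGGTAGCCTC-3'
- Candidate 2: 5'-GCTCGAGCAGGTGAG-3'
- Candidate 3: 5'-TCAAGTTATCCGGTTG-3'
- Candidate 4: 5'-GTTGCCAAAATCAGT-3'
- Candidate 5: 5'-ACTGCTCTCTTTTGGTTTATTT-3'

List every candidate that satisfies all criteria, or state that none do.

Candidate 2 and Candidate 5.

Candidate 1 (22 nt, A=2 T=5 G=6 C=9): length 22 ✓; Tm = 64.9 + 41·(15 − 16.4)/22 = 62.3°C, outside 41.1–52.6°C ✗ — fails.
Candidate 2 (15 nt, A=3 T=2 G=7 C=3): length 15 ✓; Tm = 64.9 + 41·(10 − 16.4)/15 = 47.4°C ✓ — passes.
Candidate 3 (16 nt, A=3 T=6 G=4 C=3): length 16 ✓; Tm = 64.9 + 41·(7 − 16.4)/16 = 40.8°C, outside 41.1–52.6°C ✗ — fails.
Candidate 4 (15 nt, A=5 T=4 G=3 C=3): length 15 ✓; Tm = 64.9 + 41·(6 − 16.4)/15 = 36.5°C, outside 41.1–52.6°C ✗ — fails.
Candidate 5 (22 nt, A=2 T=13 G=3 C=4): length 22 ✓; Tm = 64.9 + 41·(7 − 16.4)/22 = 47.4°C ✓ — passes.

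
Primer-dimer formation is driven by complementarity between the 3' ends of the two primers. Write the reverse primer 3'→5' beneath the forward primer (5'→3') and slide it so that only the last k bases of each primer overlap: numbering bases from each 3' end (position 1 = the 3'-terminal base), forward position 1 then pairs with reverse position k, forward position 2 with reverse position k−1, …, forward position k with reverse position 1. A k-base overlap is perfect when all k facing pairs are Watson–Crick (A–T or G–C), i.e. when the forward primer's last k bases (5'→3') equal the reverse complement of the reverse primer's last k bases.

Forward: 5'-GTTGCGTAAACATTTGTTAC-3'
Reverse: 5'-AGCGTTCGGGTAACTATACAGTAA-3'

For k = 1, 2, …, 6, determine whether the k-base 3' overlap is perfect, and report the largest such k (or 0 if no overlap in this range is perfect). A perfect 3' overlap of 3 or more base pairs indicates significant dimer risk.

Longest perfect overlap: 4 complementary base pairs; significant dimer risk (threshold 3).

Last 6 bases (5'→3') — forward …TGTTAC, reverse …CAGTAA.
Reverse complement of the reverse primer's last 6 bases: TTACTG; its first k bases are the reverse complement of the reverse primer's last k bases, so a perfect k-base overlap needs the forward primer's last k bases to equal them.
Comparing (forward last k vs required): k=1: C vs T ✗; k=2: AC vs TT ✗; k=3: TAC vs TTA ✗; k=4: TTAC vs TTAC ✓; k=5: GTTAC vs TTACT ✗; k=6: TGTTAC vs TTACTG ✗.
Only k = 4 is perfect, so the longest perfect 3' overlap is 4.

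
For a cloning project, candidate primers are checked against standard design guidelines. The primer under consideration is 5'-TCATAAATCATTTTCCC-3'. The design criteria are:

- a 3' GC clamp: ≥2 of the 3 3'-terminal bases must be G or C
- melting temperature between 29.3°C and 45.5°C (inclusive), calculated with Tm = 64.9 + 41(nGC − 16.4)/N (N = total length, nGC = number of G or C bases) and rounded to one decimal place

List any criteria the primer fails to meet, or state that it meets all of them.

Base counts: A=5, T=7, G=0, C=5 (length 17).
GC clamp: 3' end CCC has 3 G/C ✓
Tm: Tm = 64.9 + 41·(5 − 16.4)/17 = 37.4°C ✓

Meets all criteria.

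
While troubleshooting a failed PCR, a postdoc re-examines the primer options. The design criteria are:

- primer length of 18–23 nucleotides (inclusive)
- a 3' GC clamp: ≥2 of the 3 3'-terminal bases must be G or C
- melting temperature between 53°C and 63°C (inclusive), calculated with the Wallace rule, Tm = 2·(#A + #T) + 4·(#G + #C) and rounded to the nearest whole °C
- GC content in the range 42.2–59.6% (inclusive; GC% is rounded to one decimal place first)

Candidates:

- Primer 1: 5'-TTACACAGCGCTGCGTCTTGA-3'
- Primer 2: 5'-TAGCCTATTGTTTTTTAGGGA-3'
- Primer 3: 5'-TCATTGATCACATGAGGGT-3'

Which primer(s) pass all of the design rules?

None of the candidates satisfy all criteria.

Primer 1 (21 nt, A=4 T=6 G=5 C=6): length 21 ✓; 3' end TGA has 1 G/C, need ≥2 ✗; Tm = 2·10 + 4·11 = 64°C, outside 53–63°C ✗; GC 11/21 = 52.4% ✓ — fails.
Primer 2 (21 nt, A=4 T=10 G=5 C=2): length 21 ✓; 3' end GGA has 2 G/C ✓; Tm = 2·14 + 4·7 = 56°C ✓; GC 7/21 = 33.3%, outside 42.2–59.6% ✗ — fails.
Primer 3 (19 nt, A=5 T=6 G=5 C=3): length 19 ✓; 3' end GGT has 2 G/C ✓; Tm = 2·11 + 4·8 = 54°C ✓; GC 8/19 = 42.1%, outside 42.2–59.6% ✗ — fails.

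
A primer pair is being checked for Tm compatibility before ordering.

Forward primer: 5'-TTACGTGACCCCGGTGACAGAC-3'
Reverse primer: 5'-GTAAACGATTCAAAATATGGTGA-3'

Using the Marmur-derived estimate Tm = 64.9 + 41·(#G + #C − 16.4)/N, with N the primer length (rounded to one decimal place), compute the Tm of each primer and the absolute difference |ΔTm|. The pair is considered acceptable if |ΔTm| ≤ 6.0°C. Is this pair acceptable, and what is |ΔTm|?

|ΔTm| = 10.5°C; the pair is not acceptable.

Forward: G+C = 13, N = 22 → Tm = 64.9 + 41·(13 − 16.4)/22 = 58.6°C.
Reverse: G+C = 7, N = 23 → Tm = 64.9 + 41·(7 − 16.4)/23 = 48.1°C.
|ΔTm| = |58.6 − 48.1| = 10.5°C, > 6.0°C.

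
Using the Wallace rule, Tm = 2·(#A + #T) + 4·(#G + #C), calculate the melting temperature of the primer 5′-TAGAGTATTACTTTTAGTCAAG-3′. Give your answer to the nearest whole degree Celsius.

Base counts: A=7, T=9, G=4, C=2 (length 22).
Tm = 2·(7+9) + 4·(4+2) = 2·16 + 4·6 = 32 + 24 = 56°C.

56°C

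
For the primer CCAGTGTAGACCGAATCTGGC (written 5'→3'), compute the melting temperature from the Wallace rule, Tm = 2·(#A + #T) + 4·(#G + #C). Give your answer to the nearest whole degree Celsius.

Base counts: A=5, T=4, G=6, C=6 (length 21).
Tm = 2·(5+4) + 4·(6+6) = 2·9 + 4·12 = 18 + 48 = 66°C.

66°C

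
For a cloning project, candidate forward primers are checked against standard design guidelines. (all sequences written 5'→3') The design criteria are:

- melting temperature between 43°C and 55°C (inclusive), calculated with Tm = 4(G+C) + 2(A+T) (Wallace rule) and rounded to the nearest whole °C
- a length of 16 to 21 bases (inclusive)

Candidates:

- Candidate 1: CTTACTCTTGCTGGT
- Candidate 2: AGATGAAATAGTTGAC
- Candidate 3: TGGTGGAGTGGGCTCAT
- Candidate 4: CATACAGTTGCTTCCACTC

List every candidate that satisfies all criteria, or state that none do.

Candidate 1 (15 nt, A=1 T=7 G=3 C=4): Tm = 2·8 + 4·7 = 44°C ✓; length 15, outside 16–21 ✗ — fails.
Candidate 2 (16 nt, A=7 T=4 G=4 C=1): Tm = 2·11 + 4·5 = 42°C, outside 43–55°C ✗; length 16 ✓ — fails.
Candidate 3 (17 nt, A=2 T=5 G=8 C=2): Tm = 2·7 + 4·10 = 54°C ✓; length 17 ✓ — passes.
Candidate 4 (19 nt, A=4 T=6 G=2 C=7): Tm = 2·10 + 4·9 = 56°C, outside 43–55°C ✗; length 19 ✓ — fails.

Candidate 3 only.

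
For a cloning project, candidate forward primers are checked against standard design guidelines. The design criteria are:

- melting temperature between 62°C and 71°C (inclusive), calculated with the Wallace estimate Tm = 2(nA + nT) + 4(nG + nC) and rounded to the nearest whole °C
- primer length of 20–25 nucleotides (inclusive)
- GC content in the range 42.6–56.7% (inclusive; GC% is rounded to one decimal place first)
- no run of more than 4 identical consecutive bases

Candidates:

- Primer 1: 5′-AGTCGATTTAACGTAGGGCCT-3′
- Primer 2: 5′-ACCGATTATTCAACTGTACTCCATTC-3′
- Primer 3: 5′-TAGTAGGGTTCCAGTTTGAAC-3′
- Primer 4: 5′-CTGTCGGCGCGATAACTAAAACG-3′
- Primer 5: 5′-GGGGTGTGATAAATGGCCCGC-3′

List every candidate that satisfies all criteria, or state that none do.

Primer 1 and Primer 4.

Primer 1 (21 nt, A=5 T=6 G=6 C=4): Tm = 2·11 + 4·10 = 62°C ✓; length 21 ✓; GC 10/21 = 47.6% ✓; longest run = 3 ✓ — passes.
Primer 2 (26 nt, A=7 T=9 G=2 C=8): Tm = 2·16 + 4·10 = 72°C, outside 62–71°C ✗; length 26, outside 20–25 ✗; GC 10/26 = 38.5%, outside 42.6–56.7% ✗; longest run = 2 ✓ — fails.
Primer 3 (21 nt, A=5 T=7 G=6 C=3): Tm = 2·12 + 4·9 = 60°C, outside 62–71°C ✗; length 21 ✓; GC 9/21 = 42.9% ✓; longest run = 3 ✓ — fails.
Primer 4 (23 nt, A=7 T=4 G=6 C=6): Tm = 2·11 + 4·12 = 70°C ✓; length 23 ✓; GC 12/23 = 52.2% ✓; longest run = 4 ✓ — passes.
Primer 5 (21 nt, A=4 T=4 G=9 C=4): Tm = 2·8 + 4·13 = 68°C ✓; length 21 ✓; GC 13/21 = 61.9%, outside 42.6–56.7% ✗; longest run = 4 ✓ — fails.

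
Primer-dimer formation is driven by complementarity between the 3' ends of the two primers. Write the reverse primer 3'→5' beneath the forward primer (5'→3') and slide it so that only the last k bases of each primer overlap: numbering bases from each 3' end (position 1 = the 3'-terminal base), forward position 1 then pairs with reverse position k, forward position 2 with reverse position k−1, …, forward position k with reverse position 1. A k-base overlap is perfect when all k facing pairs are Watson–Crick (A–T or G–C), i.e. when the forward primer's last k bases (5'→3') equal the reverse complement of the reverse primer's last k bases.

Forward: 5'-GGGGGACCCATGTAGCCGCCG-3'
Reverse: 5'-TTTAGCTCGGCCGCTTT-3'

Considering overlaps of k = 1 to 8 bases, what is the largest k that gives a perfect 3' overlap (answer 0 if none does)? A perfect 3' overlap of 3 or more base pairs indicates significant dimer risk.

Longest perfect overlap: 0 complementary base pairs; below the dimer-risk threshold (threshold 3).

Last 8 bases (5'→3') — forward …AGCCGCCG, reverse …GCCGCTTT.
Reverse complement of the reverse primer's last 8 bases: AAAGCGGC; its first k bases are the reverse complement of the reverse primer's last k bases, so a perfect k-base overlap needs the forward primer's last k bases to equal them.
Comparing (forward last k vs required): k=1: G vs A ✗; k=2: CG vs AA ✗; k=3: CCG vs AAA ✗; k=4: GCCG vs AAAG ✗; k=5: CGCCG vs AAAGC ✗; k=6: CCGCCG vs AAAGCG ✗; k=7: GCCGCCG vs AAAGCGG ✗; k=8: AGCCGCCG vs AAAGCGGC ✗.
No overlap length from 1 to 8 is perfect, so the longest perfect 3' overlap is 0.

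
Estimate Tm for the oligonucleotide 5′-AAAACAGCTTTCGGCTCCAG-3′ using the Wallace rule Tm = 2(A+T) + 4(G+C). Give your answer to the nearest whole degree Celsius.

Base counts: A=6, T=4, G=4, C=6 (length 20).
Tm = 2·(6+4) + 4·(4+6) = 2·10 + 4·10 = 20 + 40 = 60°C.

60°C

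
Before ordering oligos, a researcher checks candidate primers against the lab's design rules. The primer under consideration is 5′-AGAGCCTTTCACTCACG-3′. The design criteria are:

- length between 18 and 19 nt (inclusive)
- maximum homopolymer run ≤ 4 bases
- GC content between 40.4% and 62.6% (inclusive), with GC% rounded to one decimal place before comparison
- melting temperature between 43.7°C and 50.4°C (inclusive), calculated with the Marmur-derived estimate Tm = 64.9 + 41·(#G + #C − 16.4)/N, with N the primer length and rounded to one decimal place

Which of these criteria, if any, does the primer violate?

Fails: length.

Base counts: A=4, T=4, G=3, C=6 (length 17).
length: length 17, outside 18–19 ✗
homopolymer run: longest run = 3 ✓
GC content: GC 9/17 = 52.9% ✓
Tm: Tm = 64.9 + 41·(9 − 16.4)/17 = 47.1°C ✓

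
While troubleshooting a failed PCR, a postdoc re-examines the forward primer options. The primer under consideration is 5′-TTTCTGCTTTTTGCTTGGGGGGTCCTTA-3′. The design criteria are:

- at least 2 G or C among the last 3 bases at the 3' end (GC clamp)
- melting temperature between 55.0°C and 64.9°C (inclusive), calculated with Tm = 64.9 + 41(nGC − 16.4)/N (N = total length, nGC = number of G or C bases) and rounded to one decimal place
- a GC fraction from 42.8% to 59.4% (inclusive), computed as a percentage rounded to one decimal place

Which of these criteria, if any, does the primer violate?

Base counts: A=1, T=14, G=8, C=5 (length 28).
GC clamp: 3' end TTA has 0 G/C, need ≥2 ✗
Tm: Tm = 64.9 + 41·(13 − 16.4)/28 = 59.9°C ✓
GC content: GC 13/28 = 46.4% ✓

Fails: GC clamp.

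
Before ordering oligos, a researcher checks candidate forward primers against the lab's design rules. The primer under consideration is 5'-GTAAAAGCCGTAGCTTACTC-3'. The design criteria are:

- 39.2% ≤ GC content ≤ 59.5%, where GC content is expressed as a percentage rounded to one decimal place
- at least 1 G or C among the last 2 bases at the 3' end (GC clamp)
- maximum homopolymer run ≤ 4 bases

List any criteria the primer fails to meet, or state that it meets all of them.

Base counts: A=6, T=5, G=4, C=5 (length 20).
GC content: GC 9/20 = 45.0% ✓
GC clamp: 3' end TC has 1 G/C ✓
homopolymer run: longest run = 4 ✓

Meets all criteria.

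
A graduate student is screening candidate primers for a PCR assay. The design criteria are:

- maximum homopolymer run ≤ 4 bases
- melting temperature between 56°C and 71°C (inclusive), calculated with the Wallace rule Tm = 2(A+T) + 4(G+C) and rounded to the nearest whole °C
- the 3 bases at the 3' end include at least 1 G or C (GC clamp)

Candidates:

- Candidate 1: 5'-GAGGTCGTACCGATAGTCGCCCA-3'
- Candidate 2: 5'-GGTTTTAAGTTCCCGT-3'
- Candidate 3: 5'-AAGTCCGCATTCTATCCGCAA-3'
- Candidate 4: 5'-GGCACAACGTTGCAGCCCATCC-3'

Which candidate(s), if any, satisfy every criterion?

Candidate 3 only.

Candidate 1 (23 nt, A=5 T=4 G=7 C=7): longest run = 3 ✓; Tm = 2·9 + 4·14 = 74°C, outside 56–71°C ✗; 3' end CCA has 2 G/C ✓ — fails.
Candidate 2 (16 nt, A=2 T=7 G=4 C=3): longest run = 4 ✓; Tm = 2·9 + 4·7 = 46°C, outside 56–71°C ✗; 3' end CGT has 2 G/C ✓ — fails.
Candidate 3 (21 nt, A=6 T=5 G=3 C=7): longest run = 2 ✓; Tm = 2·11 + 4·10 = 62°C ✓; 3' end CAA has 1 G/C ✓ — passes.
Candidate 4 (22 nt, A=5 T=3 G=5 C=9): longest run = 3 ✓; Tm = 2·8 + 4·14 = 72°C, outside 56–71°C ✗; 3' end TCC has 2 G/C ✓ — fails.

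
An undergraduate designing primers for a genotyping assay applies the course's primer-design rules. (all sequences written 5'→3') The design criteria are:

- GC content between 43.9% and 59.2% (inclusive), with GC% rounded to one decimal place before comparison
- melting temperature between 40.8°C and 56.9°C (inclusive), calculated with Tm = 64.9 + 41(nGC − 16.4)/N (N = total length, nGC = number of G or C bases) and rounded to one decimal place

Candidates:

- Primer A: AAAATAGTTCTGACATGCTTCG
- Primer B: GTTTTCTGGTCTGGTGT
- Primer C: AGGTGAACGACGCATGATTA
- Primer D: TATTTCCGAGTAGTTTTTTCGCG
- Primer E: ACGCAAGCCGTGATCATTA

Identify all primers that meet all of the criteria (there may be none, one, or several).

Primer A (22 nt, A=7 T=7 G=4 C=4): GC 8/22 = 36.4%, outside 43.9–59.2% ✗; Tm = 64.9 + 41·(8 − 16.4)/22 = 49.2°C ✓ — fails.
Primer B (17 nt, A=0 T=9 G=6 C=2): GC 8/17 = 47.1% ✓; Tm = 64.9 + 41·(8 − 16.4)/17 = 44.6°C ✓ — passes.
Primer C (20 nt, A=7 T=4 G=6 C=3): GC 9/20 = 45.0% ✓; Tm = 64.9 + 41·(9 − 16.4)/20 = 49.7°C ✓ — passes.
Primer D (23 nt, A=3 T=11 G=5 C=4): GC 9/23 = 39.1%, outside 43.9–59.2% ✗; Tm = 64.9 + 41·(9 − 16.4)/23 = 51.7°C ✓ — fails.
Primer E (19 nt, A=6 T=4 G=4 C=5): GC 9/19 = 47.4% ✓; Tm = 64.9 + 41·(9 − 16.4)/19 = 48.9°C ✓ — passes.

Primer B, Primer C and Primer E.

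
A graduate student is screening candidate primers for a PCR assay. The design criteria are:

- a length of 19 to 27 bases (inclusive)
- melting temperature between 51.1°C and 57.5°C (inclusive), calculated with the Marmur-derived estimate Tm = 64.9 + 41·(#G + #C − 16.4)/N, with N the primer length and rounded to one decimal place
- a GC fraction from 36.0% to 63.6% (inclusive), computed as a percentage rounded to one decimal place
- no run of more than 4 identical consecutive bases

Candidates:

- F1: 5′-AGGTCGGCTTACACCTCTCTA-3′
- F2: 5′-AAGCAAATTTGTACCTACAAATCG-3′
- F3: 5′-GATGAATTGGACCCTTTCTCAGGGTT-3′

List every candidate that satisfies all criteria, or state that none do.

F1 (21 nt, A=4 T=6 G=4 C=7): length 21 ✓; Tm = 64.9 + 41·(11 − 16.4)/21 = 54.4°C ✓; GC 11/21 = 52.4% ✓; longest run = 2 ✓ — passes.
F2 (24 nt, A=10 T=6 G=3 C=5): length 24 ✓; Tm = 64.9 + 41·(8 − 16.4)/24 = 50.6°C, outside 51.1–57.5°C ✗; GC 8/24 = 33.3%, outside 36.0–63.6% ✗; longest run = 3 ✓ — fails.
F3 (26 nt, A=5 T=9 G=7 C=5): length 26 ✓; Tm = 64.9 + 41·(12 − 16.4)/26 = 58.0°C, outside 51.1–57.5°C ✗; GC 12/26 = 46.2% ✓; longest run = 3 ✓ — fails.

F1 only.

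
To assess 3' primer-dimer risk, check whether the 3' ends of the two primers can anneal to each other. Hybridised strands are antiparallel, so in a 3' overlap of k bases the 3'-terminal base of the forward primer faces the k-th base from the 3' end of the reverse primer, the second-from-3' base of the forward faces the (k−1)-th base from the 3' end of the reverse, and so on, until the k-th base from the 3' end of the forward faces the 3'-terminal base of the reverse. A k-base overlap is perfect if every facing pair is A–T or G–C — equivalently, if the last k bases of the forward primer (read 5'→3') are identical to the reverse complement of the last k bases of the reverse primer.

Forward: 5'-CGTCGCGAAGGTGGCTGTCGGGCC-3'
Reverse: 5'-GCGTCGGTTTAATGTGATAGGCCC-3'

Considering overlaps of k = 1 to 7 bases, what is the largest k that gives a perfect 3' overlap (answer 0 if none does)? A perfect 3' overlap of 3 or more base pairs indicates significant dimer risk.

Last 7 bases (5'→3') — forward …TCGGGCC, reverse …TAGGCCC.
Reverse complement of the reverse primer's last 7 bases: GGGCCTA; its first k bases are the reverse complement of the reverse primer's last k bases, so a perfect k-base overlap needs the forward primer's last k bases to equal them.
Comparing (forward last k vs required): k=1: C vs G ✗; k=2: CC vs GG ✗; k=3: GCC vs GGG ✗; k=4: GGCC vs GGGC ✗; k=5: GGGCC vs GGGCC ✓; k=6: CGGGCC vs GGGCCT ✗; k=7: TCGGGCC vs GGGCCTA ✗.
Only k = 5 is perfect, so the longest perfect 3' overlap is 5.

Longest perfect overlap: 5 complementary base pairs; significant dimer risk (threshold 3).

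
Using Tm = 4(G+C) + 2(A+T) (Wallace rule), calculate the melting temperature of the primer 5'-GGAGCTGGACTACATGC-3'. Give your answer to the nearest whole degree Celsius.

Base counts: A=4, T=3, G=6, C=4 (length 17).
Tm = 2·(4+3) + 4·(6+4) = 2·7 + 4·10 = 14 + 40 = 54°C.

54°C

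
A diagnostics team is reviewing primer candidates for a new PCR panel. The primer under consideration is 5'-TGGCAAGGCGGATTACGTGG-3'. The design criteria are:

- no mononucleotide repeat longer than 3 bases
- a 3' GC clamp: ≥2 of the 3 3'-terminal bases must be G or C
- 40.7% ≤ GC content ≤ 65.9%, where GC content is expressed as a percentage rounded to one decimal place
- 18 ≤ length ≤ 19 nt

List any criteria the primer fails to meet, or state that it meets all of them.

Fails: length.

Base counts: A=4, T=4, G=9, C=3 (length 20).
homopolymer run: longest run = 2 ✓
GC clamp: 3' end TGG has 2 G/C ✓
GC content: GC 12/20 = 60.0% ✓
length: length 20, outside 18–19 ✗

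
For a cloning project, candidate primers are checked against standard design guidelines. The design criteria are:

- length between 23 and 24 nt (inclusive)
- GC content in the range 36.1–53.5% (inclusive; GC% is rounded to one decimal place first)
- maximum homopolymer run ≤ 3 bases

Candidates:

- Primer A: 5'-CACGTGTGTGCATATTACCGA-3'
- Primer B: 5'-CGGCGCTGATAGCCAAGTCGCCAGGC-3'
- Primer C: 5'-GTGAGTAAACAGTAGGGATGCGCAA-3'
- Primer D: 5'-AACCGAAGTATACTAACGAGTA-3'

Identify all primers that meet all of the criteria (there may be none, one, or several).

Primer A (21 nt, A=5 T=6 G=5 C=5): length 21, outside 23–24 ✗; GC 10/21 = 47.6% ✓; longest run = 2 ✓ — fails.
Primer B (26 nt, A=5 T=3 G=9 C=9): length 26, outside 23–24 ✗; GC 18/26 = 69.2%, outside 36.1–53.5% ✗; longest run = 2 ✓ — fails.
Primer C (25 nt, A=9 T=4 G=9 C=3): length 25, outside 23–24 ✗; GC 12/25 = 48.0% ✓; longest run = 3 ✓ — fails.
Primer D (22 nt, A=10 T=4 G=4 C=4): length 22, outside 23–24 ✗; GC 8/22 = 36.4% ✓; longest run = 2 ✓ — fails.

None of the candidates satisfy all criteria.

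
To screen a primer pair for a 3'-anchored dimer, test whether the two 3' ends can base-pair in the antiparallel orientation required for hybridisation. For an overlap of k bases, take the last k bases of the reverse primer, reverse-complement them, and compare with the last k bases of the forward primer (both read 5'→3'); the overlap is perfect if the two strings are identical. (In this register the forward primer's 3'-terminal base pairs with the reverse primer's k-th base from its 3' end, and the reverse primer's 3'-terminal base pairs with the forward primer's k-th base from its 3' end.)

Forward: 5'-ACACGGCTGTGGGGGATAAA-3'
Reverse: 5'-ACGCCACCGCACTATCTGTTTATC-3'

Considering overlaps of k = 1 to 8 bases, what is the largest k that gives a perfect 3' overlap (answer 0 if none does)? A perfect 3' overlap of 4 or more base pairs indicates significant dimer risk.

Last 8 bases (5'→3') — forward …GGGATAAA, reverse …TGTTTATC.
Reverse complement of the reverse primer's last 8 bases: GATAAACA; its first k bases are the reverse complement of the reverse primer's last k bases, so a perfect k-base overlap needs the forward primer's last k bases to equal them.
Comparing (forward last k vs required): k=1: A vs G ✗; k=2: AA vs GA ✗; k=3: AAA vs GAT ✗; k=4: TAAA vs GATA ✗; k=5: ATAAA vs GATAA ✗; k=6: GATAAA vs GATAAA ✓; k=7: GGATAAA vs GATAAAC ✗; k=8: GGGATAAA vs GATAAACA ✗.
Only k = 6 is perfect, so the longest perfect 3' overlap is 6.

Longest perfect overlap: 6 complementary base pairs; significant dimer risk (threshold 4).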